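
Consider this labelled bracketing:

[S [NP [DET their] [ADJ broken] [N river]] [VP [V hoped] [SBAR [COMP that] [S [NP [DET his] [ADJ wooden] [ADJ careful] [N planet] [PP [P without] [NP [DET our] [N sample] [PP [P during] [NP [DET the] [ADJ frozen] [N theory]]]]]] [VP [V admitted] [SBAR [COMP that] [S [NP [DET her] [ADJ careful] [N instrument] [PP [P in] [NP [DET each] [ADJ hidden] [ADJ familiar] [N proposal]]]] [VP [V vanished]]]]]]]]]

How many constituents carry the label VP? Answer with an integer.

Scanning left to right, an opening `[VP` appears at word positions 4, 17, 27 — 3 in total.

3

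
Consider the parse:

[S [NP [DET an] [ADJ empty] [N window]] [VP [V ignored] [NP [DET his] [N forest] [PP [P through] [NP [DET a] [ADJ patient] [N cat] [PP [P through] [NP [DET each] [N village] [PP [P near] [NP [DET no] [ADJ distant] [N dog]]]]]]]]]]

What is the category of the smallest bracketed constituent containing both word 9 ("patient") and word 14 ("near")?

NP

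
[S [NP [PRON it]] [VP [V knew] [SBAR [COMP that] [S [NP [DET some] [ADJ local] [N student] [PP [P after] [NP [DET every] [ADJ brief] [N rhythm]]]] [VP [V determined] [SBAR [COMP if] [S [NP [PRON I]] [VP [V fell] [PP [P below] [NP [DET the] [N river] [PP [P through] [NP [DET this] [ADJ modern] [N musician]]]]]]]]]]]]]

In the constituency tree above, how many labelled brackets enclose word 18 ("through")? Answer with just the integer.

12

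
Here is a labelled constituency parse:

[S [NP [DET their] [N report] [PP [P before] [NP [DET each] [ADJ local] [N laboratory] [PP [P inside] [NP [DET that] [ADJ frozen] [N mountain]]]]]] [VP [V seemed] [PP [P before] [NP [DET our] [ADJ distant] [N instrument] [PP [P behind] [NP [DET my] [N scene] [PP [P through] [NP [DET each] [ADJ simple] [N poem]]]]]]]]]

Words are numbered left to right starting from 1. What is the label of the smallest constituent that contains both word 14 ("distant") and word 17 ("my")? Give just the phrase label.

NP

Both words fall inside [NP our distant instrument behind my scene through each simple poem] (words 13–22), and no smaller constituent contains them both. Label: NP.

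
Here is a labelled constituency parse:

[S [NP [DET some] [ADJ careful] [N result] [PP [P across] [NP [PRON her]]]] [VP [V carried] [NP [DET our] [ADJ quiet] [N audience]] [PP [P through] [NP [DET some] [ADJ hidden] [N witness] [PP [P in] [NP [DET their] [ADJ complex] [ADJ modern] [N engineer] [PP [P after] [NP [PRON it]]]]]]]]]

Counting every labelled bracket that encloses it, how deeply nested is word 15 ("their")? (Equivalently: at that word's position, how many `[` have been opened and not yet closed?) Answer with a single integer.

Counting open brackets not yet closed at "their": [S [VP [PP [NP [PP [NP [DET = 7.

7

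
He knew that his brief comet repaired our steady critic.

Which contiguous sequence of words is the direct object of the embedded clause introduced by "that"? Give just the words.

our steady critic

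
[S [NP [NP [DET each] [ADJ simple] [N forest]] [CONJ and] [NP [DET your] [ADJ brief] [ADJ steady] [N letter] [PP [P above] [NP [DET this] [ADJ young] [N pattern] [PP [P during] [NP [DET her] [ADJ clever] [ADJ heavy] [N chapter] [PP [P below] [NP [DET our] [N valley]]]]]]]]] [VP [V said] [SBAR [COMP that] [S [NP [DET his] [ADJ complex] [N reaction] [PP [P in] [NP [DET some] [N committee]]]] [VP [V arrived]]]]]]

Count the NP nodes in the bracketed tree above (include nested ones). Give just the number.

8

The NP constituents are: [NP each simple forest and your brief steady letter above this young pattern during her clever heavy chapter below our valley]; [NP each simple forest]; [NP your brief steady letter above this young pattern during her clever heavy chapter below our valley]; [NP this young pattern during her clever heavy chapter below our valley]; [NP her clever heavy chapter below our valley]; [NP our valley] …. Total: 8.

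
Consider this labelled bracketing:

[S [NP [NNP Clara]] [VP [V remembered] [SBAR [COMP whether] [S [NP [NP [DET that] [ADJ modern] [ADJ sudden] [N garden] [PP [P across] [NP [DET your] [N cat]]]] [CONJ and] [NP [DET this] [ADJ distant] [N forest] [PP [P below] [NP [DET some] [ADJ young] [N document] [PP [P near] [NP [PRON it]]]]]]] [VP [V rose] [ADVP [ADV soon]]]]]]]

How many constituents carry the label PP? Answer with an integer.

3

Scanning left to right, an opening `[PP` appears at word positions 8, 15, 19 — 3 in total.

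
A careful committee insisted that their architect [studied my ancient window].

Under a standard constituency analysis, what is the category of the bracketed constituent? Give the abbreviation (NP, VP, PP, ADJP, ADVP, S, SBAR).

VP

"studied" is the head of the bracketed span, so the span is a verb phrase: VP.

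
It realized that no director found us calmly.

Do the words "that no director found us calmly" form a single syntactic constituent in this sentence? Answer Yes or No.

These words form the whole subordinate clause headed by "that", so yes — one constituent.

Yes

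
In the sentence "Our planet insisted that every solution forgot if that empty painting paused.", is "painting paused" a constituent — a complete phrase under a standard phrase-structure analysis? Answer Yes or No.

"painting" belongs to the noun phrase "that empty painting" while "paused" belongs to the verb phrase "paused"; a span that runs across that boundary is not a single phrase.

No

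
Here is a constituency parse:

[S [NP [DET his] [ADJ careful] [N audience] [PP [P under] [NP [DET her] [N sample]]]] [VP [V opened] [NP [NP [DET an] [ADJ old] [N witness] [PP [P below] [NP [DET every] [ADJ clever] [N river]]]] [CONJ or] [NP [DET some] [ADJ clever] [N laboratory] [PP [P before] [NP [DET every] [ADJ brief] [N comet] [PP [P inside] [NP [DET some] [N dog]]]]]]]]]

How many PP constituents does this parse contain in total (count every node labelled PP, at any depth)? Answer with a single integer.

4

The PP constituents are: [PP under her sample]; [PP below every clever river]; [PP before every brief comet inside some dog]; [PP inside some dog]. Total: 4.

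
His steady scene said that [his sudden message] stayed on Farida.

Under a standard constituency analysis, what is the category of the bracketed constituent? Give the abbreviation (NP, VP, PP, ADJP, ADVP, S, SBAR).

The bracketed span "his sudden message" is headed by "message", making it a noun phrase (NP).

NP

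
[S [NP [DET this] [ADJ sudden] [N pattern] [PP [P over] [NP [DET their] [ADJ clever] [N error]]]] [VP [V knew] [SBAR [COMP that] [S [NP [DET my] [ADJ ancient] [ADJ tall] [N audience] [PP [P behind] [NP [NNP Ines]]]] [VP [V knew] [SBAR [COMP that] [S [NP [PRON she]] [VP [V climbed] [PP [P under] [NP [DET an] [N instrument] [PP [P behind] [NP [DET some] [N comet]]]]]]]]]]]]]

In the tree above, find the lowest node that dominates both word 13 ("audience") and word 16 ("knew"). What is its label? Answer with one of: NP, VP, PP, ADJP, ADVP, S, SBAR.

Word 13 lies under S → VP → SBAR → S → NP → N; word 16 lies under S → VP → SBAR → S → VP → V. The lowest shared node is the S.

S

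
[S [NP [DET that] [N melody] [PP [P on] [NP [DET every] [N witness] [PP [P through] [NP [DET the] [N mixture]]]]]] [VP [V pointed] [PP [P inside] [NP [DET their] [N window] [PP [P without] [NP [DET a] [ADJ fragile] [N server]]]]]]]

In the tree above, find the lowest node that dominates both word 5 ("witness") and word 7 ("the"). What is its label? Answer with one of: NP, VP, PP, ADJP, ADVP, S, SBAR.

NP

Both words fall inside [NP every witness through the mixture] (words 4–8), and no smaller constituent contains them both. Label: NP.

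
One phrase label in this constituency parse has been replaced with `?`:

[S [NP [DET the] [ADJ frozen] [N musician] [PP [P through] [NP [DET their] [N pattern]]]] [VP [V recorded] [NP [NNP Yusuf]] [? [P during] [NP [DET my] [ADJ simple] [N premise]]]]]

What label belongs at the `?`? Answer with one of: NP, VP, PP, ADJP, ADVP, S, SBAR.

PP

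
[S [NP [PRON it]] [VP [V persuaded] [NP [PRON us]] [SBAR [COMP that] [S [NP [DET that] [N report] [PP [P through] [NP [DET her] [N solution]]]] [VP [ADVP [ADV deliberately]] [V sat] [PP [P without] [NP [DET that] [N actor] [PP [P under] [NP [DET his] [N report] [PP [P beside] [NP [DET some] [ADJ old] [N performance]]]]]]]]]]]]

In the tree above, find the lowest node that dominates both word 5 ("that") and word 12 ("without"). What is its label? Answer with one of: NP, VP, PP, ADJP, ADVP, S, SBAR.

S

Word 5 lies under S → VP → SBAR → S → NP → DET; word 12 lies under S → VP → SBAR → S → VP → PP → P. The lowest shared node is the S.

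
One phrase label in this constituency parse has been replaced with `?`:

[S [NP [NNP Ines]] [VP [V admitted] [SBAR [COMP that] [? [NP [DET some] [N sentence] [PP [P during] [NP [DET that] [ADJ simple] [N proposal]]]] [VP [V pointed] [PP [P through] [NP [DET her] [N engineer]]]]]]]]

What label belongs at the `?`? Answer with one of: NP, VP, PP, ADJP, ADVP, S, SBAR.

Looking at what the `?` directly dominates — NP, VP — this is a clause (S).

S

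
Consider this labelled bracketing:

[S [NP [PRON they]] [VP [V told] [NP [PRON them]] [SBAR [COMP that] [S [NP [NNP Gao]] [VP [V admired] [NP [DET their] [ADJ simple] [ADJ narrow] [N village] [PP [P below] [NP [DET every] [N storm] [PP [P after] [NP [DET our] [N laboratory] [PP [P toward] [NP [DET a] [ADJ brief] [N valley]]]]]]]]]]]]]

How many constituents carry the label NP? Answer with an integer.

7

The NP constituents are: [NP they]; [NP them]; [NP Gao]; [NP their simple narrow village below every storm after our laboratory toward a brief valley]; [NP every storm after our laboratory toward a brief valley]; [NP our laboratory toward a brief valley] …. Total: 7.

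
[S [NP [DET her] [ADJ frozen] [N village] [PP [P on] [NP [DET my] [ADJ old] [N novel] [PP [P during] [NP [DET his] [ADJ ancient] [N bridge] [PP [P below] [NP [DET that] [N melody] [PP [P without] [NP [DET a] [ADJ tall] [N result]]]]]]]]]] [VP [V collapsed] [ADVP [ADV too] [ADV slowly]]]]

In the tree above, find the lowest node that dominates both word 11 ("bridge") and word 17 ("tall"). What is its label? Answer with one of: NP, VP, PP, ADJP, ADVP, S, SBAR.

NP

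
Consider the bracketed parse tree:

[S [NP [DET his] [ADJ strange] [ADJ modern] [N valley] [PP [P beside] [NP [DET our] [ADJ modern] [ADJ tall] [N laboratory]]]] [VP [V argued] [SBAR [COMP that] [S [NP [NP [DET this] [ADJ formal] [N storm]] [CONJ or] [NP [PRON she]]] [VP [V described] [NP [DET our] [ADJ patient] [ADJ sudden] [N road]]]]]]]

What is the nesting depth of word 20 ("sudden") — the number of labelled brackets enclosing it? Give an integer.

7

Path from the root down to the word: S → VP → SBAR → S → VP → NP → ADJ. That is 7 enclosing brackets.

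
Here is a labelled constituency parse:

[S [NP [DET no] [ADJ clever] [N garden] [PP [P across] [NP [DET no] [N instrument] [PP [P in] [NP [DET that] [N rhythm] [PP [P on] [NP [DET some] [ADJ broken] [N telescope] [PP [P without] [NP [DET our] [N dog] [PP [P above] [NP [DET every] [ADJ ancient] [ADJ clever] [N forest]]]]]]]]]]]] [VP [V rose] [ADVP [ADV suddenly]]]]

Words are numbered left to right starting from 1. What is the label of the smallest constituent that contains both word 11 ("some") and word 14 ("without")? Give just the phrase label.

The smallest bracket enclosing both words is [NP some broken telescope without our dog above every ancient clever forest], so the label is NP.

NP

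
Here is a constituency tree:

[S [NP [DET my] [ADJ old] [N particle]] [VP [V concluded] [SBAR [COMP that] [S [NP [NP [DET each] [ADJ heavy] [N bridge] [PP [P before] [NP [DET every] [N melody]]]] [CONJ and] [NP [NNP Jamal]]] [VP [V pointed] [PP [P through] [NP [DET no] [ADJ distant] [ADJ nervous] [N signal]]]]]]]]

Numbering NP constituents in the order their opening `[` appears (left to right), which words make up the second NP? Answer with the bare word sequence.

The NP opening brackets appear, in order, over: "my old particle"; "each heavy bridge before every melody and Jamal"; "each heavy bridge before every melody"; "every melody"; "Jamal"; "no distant nervous signal". The second one spans "each heavy bridge before every melody and Jamal".

each heavy bridge before every melody and Jamal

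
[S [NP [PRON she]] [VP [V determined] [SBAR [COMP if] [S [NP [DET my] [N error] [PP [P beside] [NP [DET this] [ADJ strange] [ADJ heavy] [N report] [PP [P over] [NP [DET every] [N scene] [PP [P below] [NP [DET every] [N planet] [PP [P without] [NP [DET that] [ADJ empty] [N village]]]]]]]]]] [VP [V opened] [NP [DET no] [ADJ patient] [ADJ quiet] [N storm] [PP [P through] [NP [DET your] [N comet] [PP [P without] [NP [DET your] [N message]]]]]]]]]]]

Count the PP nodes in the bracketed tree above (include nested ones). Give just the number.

6

Listing each PP by its span: [PP beside this strange heavy report over every scene below every planet without that empty village]; [PP over every scene below every planet without that empty village]; [PP below every planet without that empty village]; [PP without that empty village]; [PP through your comet without your message]; [PP without your message] — that makes 6.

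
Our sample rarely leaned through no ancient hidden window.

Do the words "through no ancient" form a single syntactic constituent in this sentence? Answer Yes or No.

The sequence begins inside the preposition "through" and ends inside the noun phrase "no ancient hidden window"; it crosses a phrase boundary, so no single node in the tree spans exactly those words.

No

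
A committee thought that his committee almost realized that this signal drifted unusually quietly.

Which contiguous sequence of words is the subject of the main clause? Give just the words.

In the main clause the verb is "thought"; the NP preceding it, "a committee", is the subject.

a committee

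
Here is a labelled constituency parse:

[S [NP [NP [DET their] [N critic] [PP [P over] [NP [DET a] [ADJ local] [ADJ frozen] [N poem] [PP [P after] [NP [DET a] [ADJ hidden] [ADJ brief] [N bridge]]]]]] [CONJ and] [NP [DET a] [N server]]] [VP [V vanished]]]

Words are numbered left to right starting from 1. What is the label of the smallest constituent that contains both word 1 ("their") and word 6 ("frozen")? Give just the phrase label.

NP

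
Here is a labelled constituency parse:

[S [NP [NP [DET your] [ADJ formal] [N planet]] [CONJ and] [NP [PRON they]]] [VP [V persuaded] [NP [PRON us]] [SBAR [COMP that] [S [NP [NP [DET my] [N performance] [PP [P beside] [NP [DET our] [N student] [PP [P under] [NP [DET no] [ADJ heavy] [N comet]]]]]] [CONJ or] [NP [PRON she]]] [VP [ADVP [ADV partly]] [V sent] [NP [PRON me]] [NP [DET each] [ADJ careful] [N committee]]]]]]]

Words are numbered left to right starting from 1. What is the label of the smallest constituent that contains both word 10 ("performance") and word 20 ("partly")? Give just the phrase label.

S

Word 10 lies under S → VP → SBAR → S → NP → NP → N; word 20 lies under S → VP → SBAR → S → VP → ADVP → ADV. The lowest shared node is the S.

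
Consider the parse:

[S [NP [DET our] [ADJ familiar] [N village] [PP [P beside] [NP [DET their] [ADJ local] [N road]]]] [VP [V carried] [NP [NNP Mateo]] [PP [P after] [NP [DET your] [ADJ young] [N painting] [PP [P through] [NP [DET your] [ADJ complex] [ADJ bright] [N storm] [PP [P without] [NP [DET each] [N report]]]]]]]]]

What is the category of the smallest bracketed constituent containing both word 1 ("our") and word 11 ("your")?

The smallest bracket enclosing both words is [S our familiar village beside their local road carried Mateo after your young painting through your complex bright storm without each report], so the label is S.

S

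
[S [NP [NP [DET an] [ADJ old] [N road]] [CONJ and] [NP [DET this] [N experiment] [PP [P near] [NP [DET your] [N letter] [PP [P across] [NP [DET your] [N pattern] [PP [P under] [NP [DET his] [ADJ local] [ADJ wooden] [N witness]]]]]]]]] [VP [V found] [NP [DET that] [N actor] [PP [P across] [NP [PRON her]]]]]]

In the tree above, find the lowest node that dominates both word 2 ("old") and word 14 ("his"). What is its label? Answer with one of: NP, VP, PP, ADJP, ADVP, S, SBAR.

NP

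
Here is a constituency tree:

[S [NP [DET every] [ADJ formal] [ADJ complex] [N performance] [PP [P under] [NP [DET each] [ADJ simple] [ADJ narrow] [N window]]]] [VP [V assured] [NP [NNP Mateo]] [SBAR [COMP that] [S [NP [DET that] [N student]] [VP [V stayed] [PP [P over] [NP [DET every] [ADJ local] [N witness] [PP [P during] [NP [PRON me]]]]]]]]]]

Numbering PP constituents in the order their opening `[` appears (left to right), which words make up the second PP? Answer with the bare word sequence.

over every local witness during me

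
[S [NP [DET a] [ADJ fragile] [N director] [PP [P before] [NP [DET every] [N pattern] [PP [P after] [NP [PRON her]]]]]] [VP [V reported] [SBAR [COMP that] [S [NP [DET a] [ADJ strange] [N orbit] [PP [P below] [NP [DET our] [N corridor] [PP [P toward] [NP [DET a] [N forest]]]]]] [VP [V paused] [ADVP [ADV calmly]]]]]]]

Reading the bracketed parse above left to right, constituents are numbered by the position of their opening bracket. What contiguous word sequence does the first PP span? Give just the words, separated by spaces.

before every pattern after her

In left-to-right order the PP constituents are "before every pattern after her"; "after her"; "below our corridor toward a forest"; "toward a forest". Number 1 is "before every pattern after her".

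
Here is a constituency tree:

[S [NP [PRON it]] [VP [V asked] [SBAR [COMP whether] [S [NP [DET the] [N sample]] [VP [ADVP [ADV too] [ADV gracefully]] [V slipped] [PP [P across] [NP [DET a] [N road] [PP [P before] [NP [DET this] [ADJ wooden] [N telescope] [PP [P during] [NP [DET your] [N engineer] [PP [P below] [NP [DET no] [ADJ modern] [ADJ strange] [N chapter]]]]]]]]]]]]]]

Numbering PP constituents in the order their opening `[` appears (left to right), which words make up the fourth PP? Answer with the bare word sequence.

below no modern strange chapter

Opening `[PP` markers occur at word positions 9, 12, 16, 19; the fourth of these opens the constituent [PP below no modern strange chapter].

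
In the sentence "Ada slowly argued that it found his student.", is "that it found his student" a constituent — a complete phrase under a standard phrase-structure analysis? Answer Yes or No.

The sequence corresponds to a single SBAR node — the subordinate clause "that it found his student".

Yes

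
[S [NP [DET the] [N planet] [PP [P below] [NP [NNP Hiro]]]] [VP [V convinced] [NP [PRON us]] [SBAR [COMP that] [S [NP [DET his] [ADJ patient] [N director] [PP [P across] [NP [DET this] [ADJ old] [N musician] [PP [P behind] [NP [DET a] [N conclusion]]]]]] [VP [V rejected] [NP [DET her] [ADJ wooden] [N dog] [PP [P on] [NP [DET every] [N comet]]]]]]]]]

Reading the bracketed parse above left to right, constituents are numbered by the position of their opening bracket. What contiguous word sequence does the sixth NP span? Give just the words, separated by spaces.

In left-to-right order the NP constituents are "the planet below Hiro"; "Hiro"; "us"; "his patient director across this old musician behind a conclusion"; "this old musician behind a conclusion"; "a conclusion"; "her wooden dog on every comet"; "every comet". Number 6 is "a conclusion".

a conclusion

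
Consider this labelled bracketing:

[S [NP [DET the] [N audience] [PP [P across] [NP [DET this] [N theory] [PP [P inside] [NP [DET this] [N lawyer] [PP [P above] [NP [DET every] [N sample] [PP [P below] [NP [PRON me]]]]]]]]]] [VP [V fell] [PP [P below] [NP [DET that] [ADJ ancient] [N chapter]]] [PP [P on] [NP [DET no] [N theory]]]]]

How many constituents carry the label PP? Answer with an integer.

6

Listing each PP by its span: [PP across this theory inside this lawyer above every sample below me]; [PP inside this lawyer above every sample below me]; [PP above every sample below me]; [PP below me]; [PP below that ancient chapter]; [PP on no theory] — that makes 6.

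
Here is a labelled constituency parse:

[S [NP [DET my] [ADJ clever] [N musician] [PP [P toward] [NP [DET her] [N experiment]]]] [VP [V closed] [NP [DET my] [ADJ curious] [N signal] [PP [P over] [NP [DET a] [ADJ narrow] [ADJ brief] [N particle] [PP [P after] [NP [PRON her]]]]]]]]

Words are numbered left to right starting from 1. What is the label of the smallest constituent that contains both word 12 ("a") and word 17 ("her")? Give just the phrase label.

Word 12 lies under S → VP → NP → PP → NP → DET; word 17 lies under S → VP → NP → PP → NP → PP → NP → PRON. The lowest shared node is the NP.

NP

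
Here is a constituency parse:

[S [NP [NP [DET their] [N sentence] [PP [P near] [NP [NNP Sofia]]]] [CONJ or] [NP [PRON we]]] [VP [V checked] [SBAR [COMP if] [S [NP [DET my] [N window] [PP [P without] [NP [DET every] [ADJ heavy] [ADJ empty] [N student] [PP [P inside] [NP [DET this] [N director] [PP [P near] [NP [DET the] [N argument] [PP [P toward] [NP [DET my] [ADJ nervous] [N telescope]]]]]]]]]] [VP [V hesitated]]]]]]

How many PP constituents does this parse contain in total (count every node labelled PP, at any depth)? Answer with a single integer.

5

Listing each PP by its span: [PP near Sofia]; [PP without every heavy empty student inside this director near the argument toward my nervous telescope]; [PP inside this director near the argument toward my nervous telescope]; [PP near the argument toward my nervous telescope]; [PP toward my nervous telescope] — that makes 5.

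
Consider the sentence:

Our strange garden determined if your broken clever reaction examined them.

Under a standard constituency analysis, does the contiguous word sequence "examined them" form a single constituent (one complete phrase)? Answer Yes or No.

Yes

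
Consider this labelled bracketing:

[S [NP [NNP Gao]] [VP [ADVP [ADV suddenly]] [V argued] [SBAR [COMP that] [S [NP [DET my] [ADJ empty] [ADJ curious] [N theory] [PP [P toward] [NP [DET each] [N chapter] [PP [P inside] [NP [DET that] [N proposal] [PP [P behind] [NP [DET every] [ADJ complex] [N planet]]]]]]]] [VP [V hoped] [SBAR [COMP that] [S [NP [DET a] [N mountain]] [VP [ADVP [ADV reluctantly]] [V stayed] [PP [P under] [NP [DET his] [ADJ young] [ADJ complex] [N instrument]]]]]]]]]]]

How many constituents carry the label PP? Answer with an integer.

Listing each PP by its span: [PP toward each chapter inside that proposal behind every complex planet]; [PP inside that proposal behind every complex planet]; [PP behind every complex planet]; [PP under his young complex instrument] — that makes 4.

4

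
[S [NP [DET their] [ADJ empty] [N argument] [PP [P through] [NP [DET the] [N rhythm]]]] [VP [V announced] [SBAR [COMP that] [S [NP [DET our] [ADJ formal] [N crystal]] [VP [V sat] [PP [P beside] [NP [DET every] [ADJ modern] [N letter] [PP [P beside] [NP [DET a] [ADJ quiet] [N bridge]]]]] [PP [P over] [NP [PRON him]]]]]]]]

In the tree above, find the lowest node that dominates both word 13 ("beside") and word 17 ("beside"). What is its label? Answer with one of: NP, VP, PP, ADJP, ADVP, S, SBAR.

Word 13 lies under S → VP → SBAR → S → VP → PP → P; word 17 lies under S → VP → SBAR → S → VP → PP → NP → PP → P. The lowest shared node is the PP.

PP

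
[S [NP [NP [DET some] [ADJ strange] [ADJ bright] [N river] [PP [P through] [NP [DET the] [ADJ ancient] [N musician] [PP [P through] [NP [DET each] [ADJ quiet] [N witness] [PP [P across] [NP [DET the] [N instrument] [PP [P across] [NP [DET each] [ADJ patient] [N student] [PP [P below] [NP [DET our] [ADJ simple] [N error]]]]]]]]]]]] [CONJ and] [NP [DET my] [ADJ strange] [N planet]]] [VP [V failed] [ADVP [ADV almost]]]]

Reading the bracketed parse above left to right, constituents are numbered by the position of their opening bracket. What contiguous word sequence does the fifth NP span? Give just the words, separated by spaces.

the instrument across each patient student below our simple error

The NP opening brackets appear, in order, over: "some strange bright river through the ancient musician through each quiet witness across the instrument across each patient student below our simple error and my strange planet"; "some strange bright river through the ancient musician through each quiet witness across the instrument across each patient student below our simple error"; "the ancient musician through each quiet witness across the instrument across each patient student below our simple error"; "each quiet witness across the instrument across each patient student below our simple error"; "the instrument across each patient student below our simple error"; "each patient student below our simple error"; "our simple error"; "my strange planet". The fifth one spans "the instrument across each patient student below our simple error".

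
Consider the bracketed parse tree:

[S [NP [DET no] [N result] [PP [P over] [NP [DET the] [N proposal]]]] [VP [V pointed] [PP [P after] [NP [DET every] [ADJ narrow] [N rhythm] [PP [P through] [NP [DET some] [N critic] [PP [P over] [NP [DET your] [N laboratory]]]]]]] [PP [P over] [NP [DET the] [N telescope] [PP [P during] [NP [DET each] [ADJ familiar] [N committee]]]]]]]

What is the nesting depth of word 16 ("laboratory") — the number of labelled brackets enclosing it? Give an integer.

9

The word sits inside N, which is inside NP, inside PP, inside NP, inside PP, inside NP, inside PP, inside VP, inside S — 9 brackets in all.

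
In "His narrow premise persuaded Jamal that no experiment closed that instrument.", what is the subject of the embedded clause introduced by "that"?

The subject of the embedded clause introduced by "that" is the NP immediately before the verb "closed": "no experiment".

no experiment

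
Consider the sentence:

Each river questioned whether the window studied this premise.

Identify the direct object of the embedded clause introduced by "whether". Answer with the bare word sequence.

this premise

"studied" heads the VP of the embedded clause introduced by "whether", and "this premise" is its direct object.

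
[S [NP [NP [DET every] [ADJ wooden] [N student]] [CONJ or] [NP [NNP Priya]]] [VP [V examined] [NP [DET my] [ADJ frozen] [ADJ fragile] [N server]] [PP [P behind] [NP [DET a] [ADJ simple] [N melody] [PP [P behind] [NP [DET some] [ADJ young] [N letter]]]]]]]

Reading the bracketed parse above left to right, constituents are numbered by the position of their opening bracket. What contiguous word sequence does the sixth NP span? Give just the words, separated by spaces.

In left-to-right order the NP constituents are "every wooden student or Priya"; "every wooden student"; "Priya"; "my frozen fragile server"; "a simple melody behind some young letter"; "some young letter". Number 6 is "some young letter".

some young letter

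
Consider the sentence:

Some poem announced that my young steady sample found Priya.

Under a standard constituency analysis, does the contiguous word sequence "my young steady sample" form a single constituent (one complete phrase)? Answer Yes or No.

The sequence corresponds to a single NP node — the noun phrase "my young steady sample".

Yes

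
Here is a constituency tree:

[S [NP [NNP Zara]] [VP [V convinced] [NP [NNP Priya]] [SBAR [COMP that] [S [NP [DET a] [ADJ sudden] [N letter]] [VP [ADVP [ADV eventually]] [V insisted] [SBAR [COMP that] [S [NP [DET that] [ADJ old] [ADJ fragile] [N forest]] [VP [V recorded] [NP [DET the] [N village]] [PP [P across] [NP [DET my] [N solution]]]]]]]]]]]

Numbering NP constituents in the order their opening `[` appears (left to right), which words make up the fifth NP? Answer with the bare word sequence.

The NP opening brackets appear, in order, over: "Zara"; "Priya"; "a sudden letter"; "that old fragile forest"; "the village"; "my solution". The fifth one spans "the village".

the village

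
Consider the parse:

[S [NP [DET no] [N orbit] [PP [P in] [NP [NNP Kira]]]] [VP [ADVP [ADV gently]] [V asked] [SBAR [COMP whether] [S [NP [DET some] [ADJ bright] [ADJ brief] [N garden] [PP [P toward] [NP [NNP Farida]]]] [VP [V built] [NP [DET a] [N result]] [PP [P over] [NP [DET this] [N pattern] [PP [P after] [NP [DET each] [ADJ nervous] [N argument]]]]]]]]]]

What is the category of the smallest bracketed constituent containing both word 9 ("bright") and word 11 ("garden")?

NP

The smallest bracket enclosing both words is [NP some bright brief garden toward Farida], so the label is NP.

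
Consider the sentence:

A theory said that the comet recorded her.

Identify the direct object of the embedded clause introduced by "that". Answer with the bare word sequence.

her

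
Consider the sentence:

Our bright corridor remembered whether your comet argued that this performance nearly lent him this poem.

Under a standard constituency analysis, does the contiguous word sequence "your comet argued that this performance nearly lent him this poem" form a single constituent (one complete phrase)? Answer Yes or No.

These words form the whole clause headed by "argued", so yes — one constituent.

Yes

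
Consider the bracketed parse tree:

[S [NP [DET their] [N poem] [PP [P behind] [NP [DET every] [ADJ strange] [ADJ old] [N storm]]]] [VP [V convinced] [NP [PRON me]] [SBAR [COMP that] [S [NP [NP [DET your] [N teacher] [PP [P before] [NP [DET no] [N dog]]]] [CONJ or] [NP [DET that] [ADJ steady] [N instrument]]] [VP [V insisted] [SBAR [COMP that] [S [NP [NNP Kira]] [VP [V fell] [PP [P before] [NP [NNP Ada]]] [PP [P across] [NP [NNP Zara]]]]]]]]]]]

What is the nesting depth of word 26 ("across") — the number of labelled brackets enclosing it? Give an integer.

10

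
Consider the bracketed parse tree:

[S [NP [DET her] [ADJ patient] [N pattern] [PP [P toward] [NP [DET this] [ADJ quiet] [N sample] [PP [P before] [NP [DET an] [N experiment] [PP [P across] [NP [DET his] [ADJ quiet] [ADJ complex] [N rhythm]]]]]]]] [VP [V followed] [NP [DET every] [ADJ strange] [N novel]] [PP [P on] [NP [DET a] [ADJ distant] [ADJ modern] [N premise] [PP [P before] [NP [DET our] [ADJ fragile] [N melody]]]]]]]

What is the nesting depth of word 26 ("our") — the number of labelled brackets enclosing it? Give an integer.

7

The word sits inside DET, which is inside NP, inside PP, inside NP, inside PP, inside VP, inside S — 7 brackets in all.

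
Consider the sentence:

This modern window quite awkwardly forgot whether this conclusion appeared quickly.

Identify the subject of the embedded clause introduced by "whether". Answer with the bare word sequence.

this conclusion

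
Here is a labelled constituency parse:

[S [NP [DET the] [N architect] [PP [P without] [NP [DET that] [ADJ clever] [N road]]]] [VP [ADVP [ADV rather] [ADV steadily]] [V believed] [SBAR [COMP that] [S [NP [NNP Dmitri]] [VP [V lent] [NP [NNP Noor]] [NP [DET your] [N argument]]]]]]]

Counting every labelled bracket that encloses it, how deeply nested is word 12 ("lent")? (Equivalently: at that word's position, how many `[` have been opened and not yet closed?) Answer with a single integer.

The word sits inside V, which is inside VP, inside S, inside SBAR, inside VP, inside S — 6 brackets in all.

6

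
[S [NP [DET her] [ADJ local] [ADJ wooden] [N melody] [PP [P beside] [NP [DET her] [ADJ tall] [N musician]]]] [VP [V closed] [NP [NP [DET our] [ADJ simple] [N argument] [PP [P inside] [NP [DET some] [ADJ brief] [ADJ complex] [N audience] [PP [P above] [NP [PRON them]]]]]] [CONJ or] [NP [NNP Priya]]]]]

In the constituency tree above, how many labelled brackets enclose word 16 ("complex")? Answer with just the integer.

7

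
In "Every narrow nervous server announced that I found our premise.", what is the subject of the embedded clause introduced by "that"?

I

In the embedded clause introduced by "that" the verb is "found"; the NP preceding it, "I", is the subject.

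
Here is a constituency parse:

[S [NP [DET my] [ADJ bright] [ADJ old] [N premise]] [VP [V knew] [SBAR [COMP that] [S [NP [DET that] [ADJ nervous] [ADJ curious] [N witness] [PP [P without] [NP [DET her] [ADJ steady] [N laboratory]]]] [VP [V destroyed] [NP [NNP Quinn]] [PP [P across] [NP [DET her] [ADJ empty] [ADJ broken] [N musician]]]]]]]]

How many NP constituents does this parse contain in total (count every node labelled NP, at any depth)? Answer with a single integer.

5

Scanning left to right, an opening `[NP` appears at word positions 1, 7, 12, 16, 18 — 5 in total.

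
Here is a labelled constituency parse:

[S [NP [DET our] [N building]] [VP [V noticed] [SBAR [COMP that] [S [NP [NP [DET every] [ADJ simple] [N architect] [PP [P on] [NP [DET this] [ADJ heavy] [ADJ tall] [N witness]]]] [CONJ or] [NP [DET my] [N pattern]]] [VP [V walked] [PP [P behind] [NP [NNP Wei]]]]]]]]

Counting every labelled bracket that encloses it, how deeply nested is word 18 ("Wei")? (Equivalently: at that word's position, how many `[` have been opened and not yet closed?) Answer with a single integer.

8

Path from the root down to the word: S → VP → SBAR → S → VP → PP → NP → NNP. That is 8 enclosing brackets.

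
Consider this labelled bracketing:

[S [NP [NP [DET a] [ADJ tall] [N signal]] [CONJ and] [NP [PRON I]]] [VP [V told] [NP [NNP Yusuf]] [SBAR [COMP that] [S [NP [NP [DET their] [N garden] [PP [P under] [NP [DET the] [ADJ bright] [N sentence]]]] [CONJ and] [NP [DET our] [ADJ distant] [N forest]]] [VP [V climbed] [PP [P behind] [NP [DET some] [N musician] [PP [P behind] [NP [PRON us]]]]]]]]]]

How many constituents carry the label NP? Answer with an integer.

10

Listing each NP by its span: [NP a tall signal and I]; [NP a tall signal]; [NP I]; [NP Yusuf]; [NP their garden under the bright sentence and our distant forest]; [NP their garden under the bright sentence] … — that makes 10.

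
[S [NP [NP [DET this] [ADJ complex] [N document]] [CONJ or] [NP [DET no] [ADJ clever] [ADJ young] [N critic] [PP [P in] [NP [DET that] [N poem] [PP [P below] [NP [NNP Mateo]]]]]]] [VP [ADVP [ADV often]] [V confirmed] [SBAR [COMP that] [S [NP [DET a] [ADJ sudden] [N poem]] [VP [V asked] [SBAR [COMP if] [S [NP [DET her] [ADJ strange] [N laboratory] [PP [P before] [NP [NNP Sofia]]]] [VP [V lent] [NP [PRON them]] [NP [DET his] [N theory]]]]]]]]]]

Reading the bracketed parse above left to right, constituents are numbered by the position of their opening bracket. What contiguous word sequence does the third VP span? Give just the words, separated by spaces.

Opening `[VP` markers occur at word positions 14, 20, 27; the third of these opens the constituent [VP lent them his theory].

lent them his theory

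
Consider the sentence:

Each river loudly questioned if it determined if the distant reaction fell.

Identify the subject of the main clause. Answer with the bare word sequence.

each river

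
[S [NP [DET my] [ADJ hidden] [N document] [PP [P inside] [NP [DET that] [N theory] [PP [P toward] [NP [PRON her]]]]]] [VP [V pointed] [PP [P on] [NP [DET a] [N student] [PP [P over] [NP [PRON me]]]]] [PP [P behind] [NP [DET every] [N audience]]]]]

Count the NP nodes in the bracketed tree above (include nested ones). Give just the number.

6

The NP constituents are: [NP my hidden document inside that theory toward her]; [NP that theory toward her]; [NP her]; [NP a student over me]; [NP me]; [NP every audience]. Total: 6.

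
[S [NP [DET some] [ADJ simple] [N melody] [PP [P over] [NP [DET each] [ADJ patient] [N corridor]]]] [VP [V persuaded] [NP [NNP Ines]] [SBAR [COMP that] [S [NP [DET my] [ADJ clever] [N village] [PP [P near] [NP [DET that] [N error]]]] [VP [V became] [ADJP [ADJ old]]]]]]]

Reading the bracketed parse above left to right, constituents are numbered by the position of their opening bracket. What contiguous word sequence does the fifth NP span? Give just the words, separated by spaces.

that error

In left-to-right order the NP constituents are "some simple melody over each patient corridor"; "each patient corridor"; "Ines"; "my clever village near that error"; "that error". Number 5 is "that error".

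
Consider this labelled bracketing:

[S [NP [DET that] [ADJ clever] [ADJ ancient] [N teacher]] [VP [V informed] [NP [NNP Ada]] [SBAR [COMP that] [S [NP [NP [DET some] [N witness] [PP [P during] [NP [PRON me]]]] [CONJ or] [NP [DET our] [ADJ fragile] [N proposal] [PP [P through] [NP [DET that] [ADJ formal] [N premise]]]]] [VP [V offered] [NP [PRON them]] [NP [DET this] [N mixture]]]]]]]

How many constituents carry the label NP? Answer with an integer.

9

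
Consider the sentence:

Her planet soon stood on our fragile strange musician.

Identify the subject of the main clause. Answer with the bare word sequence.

her planet

The subject of the main clause is the NP immediately before the verb "stood": "her planet".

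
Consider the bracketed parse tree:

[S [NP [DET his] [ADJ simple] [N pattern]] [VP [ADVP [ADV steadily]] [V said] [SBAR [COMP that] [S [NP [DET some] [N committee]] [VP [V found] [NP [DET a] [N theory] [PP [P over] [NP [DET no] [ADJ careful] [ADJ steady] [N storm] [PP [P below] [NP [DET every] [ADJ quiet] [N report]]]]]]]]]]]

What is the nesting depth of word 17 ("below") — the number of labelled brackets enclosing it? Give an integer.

The word sits inside P, which is inside PP, inside NP, inside PP, inside NP, inside VP, inside S, inside SBAR, inside VP, inside S — 10 brackets in all.

10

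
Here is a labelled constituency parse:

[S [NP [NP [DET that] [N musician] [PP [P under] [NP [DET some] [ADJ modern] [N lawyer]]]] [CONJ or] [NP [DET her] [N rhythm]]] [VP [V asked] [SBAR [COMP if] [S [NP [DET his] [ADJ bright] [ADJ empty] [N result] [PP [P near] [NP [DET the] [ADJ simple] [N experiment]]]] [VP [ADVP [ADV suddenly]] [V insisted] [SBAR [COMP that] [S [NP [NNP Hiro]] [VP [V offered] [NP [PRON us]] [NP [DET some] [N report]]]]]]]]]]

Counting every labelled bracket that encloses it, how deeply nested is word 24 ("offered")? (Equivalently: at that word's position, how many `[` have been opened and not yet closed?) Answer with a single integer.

9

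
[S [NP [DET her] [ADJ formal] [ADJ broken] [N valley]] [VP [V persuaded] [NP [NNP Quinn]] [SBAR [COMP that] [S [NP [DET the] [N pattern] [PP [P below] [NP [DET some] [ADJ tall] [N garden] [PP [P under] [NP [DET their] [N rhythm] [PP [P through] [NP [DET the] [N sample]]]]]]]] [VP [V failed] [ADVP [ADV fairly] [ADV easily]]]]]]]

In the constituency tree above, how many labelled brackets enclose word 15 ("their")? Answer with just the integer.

Counting open brackets not yet closed at "their": [S [VP [SBAR [S [NP [PP [NP [PP [NP [DET = 10.

10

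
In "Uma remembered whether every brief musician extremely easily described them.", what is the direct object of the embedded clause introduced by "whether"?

them

Within the embedded clause introduced by "whether", the direct object of "described" is "them".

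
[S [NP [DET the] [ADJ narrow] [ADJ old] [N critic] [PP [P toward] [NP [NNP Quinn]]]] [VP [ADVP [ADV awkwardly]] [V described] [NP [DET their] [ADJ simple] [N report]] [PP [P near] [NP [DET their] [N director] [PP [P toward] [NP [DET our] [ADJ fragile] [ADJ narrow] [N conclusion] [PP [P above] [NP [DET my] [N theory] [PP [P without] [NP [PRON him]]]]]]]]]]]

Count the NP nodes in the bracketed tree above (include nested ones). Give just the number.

7

Scanning left to right, an opening `[NP` appears at word positions 1, 6, 9, 13, 16, 21, 24 — 7 in total.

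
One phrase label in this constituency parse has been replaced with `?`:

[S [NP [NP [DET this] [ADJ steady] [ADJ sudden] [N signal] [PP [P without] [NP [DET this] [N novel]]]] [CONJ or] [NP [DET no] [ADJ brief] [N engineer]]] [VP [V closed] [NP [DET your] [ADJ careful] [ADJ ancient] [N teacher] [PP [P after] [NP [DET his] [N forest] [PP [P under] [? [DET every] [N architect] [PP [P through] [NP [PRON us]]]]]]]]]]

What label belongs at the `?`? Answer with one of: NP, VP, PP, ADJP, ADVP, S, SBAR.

NP

The `?` node immediately contains: DET 'every', N 'architect', PP. That is the internal structure of a noun phrase, so the label is NP.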